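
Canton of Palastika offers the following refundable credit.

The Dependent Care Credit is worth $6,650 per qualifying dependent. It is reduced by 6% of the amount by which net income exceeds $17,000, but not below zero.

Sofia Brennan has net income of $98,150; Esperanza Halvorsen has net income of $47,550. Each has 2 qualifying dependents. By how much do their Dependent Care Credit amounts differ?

Sofia ($98,150): Dependent Care Credit: base = 2 × $6,650 = $13,300. 6% of the $81,150 excess over $17,000 is $4,869; credit = $13,300 − $4,869 = $8,431.
Esperanza ($47,550): Dependent Care Credit: base = 2 × $6,650 = $13,300. 6% of the $30,550 excess over $17,000 is $1,833; credit = $13,300 − $1,833 = $11,467.
Difference: |$8,431 − $11,467| = $3,036.

$3,036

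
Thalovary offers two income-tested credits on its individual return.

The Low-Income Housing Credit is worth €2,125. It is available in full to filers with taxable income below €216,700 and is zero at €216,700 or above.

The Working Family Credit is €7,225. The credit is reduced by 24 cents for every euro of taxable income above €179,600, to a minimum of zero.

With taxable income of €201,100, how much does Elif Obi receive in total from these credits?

€4,190

Low-Income Housing Credit: €201,100 is below the €216,700 cutoff, so the full €2,125 applies.
Working Family Credit: 24% of the €21,500 excess over €179,600 is €5,160; credit = €7,225 − €5,160 = €2,065.
Total: €2,125 + €2,065 = €4,190.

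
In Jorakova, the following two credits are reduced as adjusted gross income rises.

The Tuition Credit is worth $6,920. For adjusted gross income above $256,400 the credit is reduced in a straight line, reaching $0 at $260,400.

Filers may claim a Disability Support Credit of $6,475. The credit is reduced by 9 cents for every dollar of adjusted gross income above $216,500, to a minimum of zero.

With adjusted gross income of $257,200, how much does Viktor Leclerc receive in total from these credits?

Tuition Credit: $257,200 is $800 into a $4,000 phase-out range, leaving 3,200/4,000 of the credit: $6,920 × 3,200/4,000 = $5,536.
Disability Support Credit: 9% of the $40,700 excess over $216,500 is $3,663; credit = $6,475 − $3,663 = $2,812.
Total: $5,536 + $2,812 = $8,348.

$8,348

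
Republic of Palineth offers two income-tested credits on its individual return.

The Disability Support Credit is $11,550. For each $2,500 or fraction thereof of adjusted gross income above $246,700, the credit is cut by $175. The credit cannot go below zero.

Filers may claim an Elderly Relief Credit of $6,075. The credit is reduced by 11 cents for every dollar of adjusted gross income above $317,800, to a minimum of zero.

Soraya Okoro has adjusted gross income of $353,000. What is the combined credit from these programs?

$6,228

Disability Support Credit: income exceeds $246,700 by $106,300, which is 43 full-or-partial $2,500 increments; reduction = 43 × $175 = $7,525, leaving $4,025.
Elderly Relief Credit: 11% of the $35,200 excess over $317,800 is $3,872; credit = $6,075 − $3,872 = $2,203.
Total: $4,025 + $2,203 = $6,228.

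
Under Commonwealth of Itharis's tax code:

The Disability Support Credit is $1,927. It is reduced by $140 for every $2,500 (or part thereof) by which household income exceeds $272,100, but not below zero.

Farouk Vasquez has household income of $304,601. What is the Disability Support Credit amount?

$0

Disability Support Credit: income exceeds $272,100 by $32,501 → 14 increments × $140 = $1,960 ≥ base, so the credit is $0.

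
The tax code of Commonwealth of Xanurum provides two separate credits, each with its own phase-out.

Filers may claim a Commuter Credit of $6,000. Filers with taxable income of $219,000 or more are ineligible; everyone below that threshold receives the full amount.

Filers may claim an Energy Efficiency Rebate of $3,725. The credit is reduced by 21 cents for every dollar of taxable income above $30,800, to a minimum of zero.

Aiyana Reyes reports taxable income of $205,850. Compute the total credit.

$6,000

Commuter Credit: $205,850 is below the $219,000 cutoff, so the full $6,000 applies.
Energy Efficiency Rebate: 21% of the $175,050 excess over $30,800 is $36,760.50 ≥ base, so the credit is $0.
Total: $6,000 + $0 = $6,000.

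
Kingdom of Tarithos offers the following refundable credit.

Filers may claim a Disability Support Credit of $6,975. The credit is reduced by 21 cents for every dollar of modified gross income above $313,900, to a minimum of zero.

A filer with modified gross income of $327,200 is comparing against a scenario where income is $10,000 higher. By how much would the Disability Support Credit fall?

At $327,200 — 21% of the $13,300 excess over $313,900 is $2,793; credit = $6,975 − $2,793 = $4,182.
At $337,200 — 21% of the $23,300 excess over $313,900 is $4,893; credit = $6,975 − $4,893 = $2,082.
Lost: $4,182 − $2,082 = $2,100.

$2,100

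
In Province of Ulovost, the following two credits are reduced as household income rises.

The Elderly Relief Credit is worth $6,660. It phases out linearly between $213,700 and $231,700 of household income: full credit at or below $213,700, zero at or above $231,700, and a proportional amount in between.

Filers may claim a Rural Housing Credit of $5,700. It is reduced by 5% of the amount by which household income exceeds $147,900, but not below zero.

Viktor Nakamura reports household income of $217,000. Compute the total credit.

Elderly Relief Credit: $217,000 is $3,300 into a $18,000 phase-out range, leaving 14,700/18,000 of the credit: $6,660 × 14,700/18,000 = $5,439.
Rural Housing Credit: 5% of the $69,100 excess over $147,900 is $3,455; credit = $5,700 − $3,455 = $2,245.
Total: $5,439 + $2,245 = $7,684.

$7,684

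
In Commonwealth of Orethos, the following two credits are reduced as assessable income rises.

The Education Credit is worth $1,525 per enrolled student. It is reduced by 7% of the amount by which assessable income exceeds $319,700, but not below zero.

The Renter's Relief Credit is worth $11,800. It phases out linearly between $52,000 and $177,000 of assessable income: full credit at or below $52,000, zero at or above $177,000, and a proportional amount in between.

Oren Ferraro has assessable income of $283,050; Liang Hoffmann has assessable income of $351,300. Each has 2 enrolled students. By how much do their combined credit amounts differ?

Oren ($283,050): Education Credit: base = 2 × $1,525 = $3,050. $283,050 is at or below the $319,700 threshold, so the full $3,050 applies. Renter's Relief Credit: $283,050 is at or above $177,000, so the credit is $0. total $3,050 + $0 = $3,050
Liang ($351,300): Education Credit: base = 2 × $1,525 = $3,050. 7% of the $31,600 excess over $319,700 is $2,212; credit = $3,050 − $2,212 = $838. Renter's Relief Credit: $351,300 is at or above $177,000, so the credit is $0. total $838 + $0 = $838
Difference: |$3,050 − $838| = $2,212.

$2,212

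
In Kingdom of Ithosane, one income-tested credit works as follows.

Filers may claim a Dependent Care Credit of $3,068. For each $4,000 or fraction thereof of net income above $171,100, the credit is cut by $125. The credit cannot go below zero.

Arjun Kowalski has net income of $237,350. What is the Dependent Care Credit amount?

Dependent Care Credit: income exceeds $171,100 by $66,250, which is 17 full-or-partial $4,000 increments; reduction = 17 × $125 = $2,125, leaving $943.

$943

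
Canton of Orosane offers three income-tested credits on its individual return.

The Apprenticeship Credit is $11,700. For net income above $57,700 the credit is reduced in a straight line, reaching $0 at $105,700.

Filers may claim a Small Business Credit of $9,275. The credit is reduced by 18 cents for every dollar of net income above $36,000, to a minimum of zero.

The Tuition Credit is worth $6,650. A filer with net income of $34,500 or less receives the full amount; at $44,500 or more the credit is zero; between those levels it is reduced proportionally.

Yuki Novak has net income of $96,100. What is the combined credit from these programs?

Apprenticeship Credit: $96,100 is $38,400 into a $48,000 phase-out range, leaving 9,600/48,000 of the credit: $11,700 × 9,600/48,000 = $2,340.
Small Business Credit: 18% of the $60,100 excess over $36,000 is $10,818 ≥ base, so the credit is $0.
Tuition Credit: $96,100 is at or above $44,500, so the credit is $0.
Total: $2,340 + $0 + $0 = $2,340.

$2,340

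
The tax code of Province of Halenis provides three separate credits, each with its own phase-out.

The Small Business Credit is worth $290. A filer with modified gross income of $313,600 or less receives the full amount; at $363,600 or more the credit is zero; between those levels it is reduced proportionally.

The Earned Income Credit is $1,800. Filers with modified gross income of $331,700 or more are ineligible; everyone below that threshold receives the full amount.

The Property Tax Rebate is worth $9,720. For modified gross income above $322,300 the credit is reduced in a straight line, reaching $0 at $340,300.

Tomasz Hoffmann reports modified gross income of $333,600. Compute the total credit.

$3,792

Small Business Credit: $333,600 is $20,000 into a $50,000 phase-out range, leaving 30,000/50,000 of the credit: $290 × 30,000/50,000 = $174.
Earned Income Credit: $333,600 meets or exceeds the $331,700 cutoff, so the credit is $0.
Property Tax Rebate: $333,600 is $11,300 into a $18,000 phase-out range, leaving 6,700/18,000 of the credit: $9,720 × 6,700/18,000 = $3,618.
Total: $174 + $0 + $3,618 = $3,792.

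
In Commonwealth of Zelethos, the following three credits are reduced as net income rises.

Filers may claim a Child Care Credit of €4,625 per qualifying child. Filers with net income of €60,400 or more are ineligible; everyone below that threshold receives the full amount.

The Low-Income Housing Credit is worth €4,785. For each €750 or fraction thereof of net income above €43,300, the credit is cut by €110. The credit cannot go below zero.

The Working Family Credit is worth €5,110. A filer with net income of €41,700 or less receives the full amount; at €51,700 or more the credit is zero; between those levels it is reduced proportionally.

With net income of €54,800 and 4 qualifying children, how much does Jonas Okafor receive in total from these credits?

€21,525

Child Care Credit: base = 4 × €4,625 = €18,500. €54,800 is below the €60,400 cutoff, so the full €18,500 applies.
Low-Income Housing Credit: income exceeds €43,300 by €11,500, which is 16 full-or-partial €750 increments; reduction = 16 × €110 = €1,760, leaving €3,025.
Working Family Credit: €54,800 is at or above €51,700, so the credit is €0.
Total: €18,500 + €3,025 + €0 = €21,525.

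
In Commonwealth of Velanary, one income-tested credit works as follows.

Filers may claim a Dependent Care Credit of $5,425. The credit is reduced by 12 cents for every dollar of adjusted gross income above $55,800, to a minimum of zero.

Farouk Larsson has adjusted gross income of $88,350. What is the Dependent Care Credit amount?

Dependent Care Credit: 12% of the $32,550 excess over $55,800 is $3,906; credit = $5,425 − $3,906 = $1,519.

$1,519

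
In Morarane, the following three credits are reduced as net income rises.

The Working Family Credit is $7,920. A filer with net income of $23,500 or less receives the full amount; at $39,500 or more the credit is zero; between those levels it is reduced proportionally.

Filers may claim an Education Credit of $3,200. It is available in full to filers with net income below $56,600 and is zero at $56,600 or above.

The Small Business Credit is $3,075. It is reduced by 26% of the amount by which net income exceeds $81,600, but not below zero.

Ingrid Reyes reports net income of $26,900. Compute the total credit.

$12,512

Working Family Credit: $26,900 is $3,400 into a $16,000 phase-out range, leaving 12,600/16,000 of the credit: $7,920 × 12,600/16,000 = $6,237.
Education Credit: $26,900 is below the $56,600 cutoff, so the full $3,200 applies.
Small Business Credit: $26,900 is at or below the $81,600 threshold, so the full $3,075 applies.
Total: $6,237 + $3,200 + $3,075 = $12,512.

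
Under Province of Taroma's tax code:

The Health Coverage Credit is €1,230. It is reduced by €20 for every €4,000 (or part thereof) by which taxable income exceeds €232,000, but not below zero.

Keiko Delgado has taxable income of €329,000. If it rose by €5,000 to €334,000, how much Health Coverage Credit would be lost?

At €329,000 — income exceeds €232,000 by €97,000, which is 25 full-or-partial €4,000 increments; reduction = 25 × €20 = €500, leaving €730.
At €334,000 — income exceeds €232,000 by €102,000, which is 26 full-or-partial €4,000 increments; reduction = 26 × €20 = €520, leaving €710.
Lost: €730 − €710 = €20.

€20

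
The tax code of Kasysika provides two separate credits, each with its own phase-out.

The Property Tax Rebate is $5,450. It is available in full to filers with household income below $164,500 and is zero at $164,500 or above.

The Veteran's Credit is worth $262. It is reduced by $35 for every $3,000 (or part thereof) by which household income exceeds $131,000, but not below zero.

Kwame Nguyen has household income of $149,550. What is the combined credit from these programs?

$5,467

Property Tax Rebate: $149,550 is below the $164,500 cutoff, so the full $5,450 applies.
Veteran's Credit: income exceeds $131,000 by $18,550, which is 7 full-or-partial $3,000 increments; reduction = 7 × $35 = $245, leaving $17.
Total: $5,450 + $17 = $5,467.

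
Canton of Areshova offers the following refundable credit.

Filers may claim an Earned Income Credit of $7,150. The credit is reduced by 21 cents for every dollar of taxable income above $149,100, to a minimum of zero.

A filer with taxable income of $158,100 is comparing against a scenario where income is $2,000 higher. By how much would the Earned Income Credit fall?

At $158,100 — 21% of the $9,000 excess over $149,100 is $1,890; credit = $7,150 − $1,890 = $5,260.
At $160,100 — 21% of the $11,000 excess over $149,100 is $2,310; credit = $7,150 − $2,310 = $4,840.
Lost: $5,260 − $4,840 = $420.

$420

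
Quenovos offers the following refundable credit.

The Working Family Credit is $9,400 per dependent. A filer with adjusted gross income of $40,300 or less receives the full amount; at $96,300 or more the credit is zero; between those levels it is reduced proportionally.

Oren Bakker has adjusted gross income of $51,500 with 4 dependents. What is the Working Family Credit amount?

$30,080

Working Family Credit: base = 4 × $9,400 = $37,600. $51,500 is $11,200 into a $56,000 phase-out range, leaving 44,800/56,000 of the credit: $37,600 × 44,800/56,000 = $30,080.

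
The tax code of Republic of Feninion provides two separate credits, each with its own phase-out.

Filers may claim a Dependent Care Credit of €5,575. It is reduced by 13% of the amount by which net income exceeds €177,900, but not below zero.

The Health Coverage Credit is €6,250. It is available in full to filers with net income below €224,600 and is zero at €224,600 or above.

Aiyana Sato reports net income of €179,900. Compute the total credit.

€11,565

Dependent Care Credit: 13% of the €2,000 excess over €177,900 is €260; credit = €5,575 − €260 = €5,315.
Health Coverage Credit: €179,900 is below the €224,600 cutoff, so the full €6,250 applies.
Total: €5,315 + €6,250 = €11,565.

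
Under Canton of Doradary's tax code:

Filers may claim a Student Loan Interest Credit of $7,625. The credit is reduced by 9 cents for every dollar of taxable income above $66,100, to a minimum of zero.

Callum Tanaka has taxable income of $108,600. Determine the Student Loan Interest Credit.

$3,800

Student Loan Interest Credit: 9% of the $42,500 excess over $66,100 is $3,825; credit = $7,625 − $3,825 = $3,800.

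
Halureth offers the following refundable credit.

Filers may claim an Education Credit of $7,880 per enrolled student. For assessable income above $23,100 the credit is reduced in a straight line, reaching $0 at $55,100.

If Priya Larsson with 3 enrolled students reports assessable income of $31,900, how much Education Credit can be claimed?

$17,139

Education Credit: base = 3 × $7,880 = $23,640. $31,900 is $8,800 into a $32,000 phase-out range, leaving 23,200/32,000 of the credit: $23,640 × 23,200/32,000 = $17,139.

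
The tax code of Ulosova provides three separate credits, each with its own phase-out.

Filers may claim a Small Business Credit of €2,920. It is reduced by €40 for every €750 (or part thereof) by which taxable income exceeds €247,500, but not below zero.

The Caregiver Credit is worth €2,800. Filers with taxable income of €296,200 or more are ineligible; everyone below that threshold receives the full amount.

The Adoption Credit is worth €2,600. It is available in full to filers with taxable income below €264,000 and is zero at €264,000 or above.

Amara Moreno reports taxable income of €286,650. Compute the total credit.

€3,600

Small Business Credit: income exceeds €247,500 by €39,150, which is 53 full-or-partial €750 increments; reduction = 53 × €40 = €2,120, leaving €800.
Caregiver Credit: €286,650 is below the €296,200 cutoff, so the full €2,800 applies.
Adoption Credit: €286,650 meets or exceeds the €264,000 cutoff, so the credit is €0.
Total: €800 + €2,800 + €0 = €3,600.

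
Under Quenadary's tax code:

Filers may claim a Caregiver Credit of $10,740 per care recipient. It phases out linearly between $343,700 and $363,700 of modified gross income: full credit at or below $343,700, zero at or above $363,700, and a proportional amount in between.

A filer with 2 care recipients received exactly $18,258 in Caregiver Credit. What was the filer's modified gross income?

$346,700

Full credit = 2 × $10,740 = $21,480.
$18,258 is 18,258/21,480 of the full $21,480, so 3,222/21,480 of the $20,000 range has been used: income = $343,700 + $20,000 × 3,222/21,480 = $346,700.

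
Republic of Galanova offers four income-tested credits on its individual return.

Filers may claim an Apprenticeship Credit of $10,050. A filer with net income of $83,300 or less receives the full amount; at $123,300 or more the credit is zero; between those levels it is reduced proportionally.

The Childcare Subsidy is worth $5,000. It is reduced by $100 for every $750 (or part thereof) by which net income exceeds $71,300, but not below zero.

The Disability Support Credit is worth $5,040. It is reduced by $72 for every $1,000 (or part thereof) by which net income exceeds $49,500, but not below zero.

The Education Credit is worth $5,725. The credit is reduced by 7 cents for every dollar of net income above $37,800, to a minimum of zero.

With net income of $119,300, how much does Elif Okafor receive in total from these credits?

Apprenticeship Credit: $119,300 is $36,000 into a $40,000 phase-out range, leaving 4,000/40,000 of the credit: $10,050 × 4,000/40,000 = $1,005.
Childcare Subsidy: income exceeds $71,300 by $48,000 → 64 increments × $100 = $6,400 ≥ base, so the credit is $0.
Disability Support Credit: income exceeds $49,500 by $69,800 → 70 increments × $72 = $5,040 ≥ base, so the credit is $0.
Education Credit: 7% of the $81,500 excess over $37,800 is $5,705; credit = $5,725 − $5,705 = $20.
Total: $1,005 + $0 + $0 + $20 = $1,025.

$1,025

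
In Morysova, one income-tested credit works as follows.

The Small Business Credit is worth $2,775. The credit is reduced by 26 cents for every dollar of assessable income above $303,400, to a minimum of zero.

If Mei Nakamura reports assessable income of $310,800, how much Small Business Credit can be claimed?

Small Business Credit: 26% of the $7,400 excess over $303,400 is $1,924; credit = $2,775 − $1,924 = $851.

$851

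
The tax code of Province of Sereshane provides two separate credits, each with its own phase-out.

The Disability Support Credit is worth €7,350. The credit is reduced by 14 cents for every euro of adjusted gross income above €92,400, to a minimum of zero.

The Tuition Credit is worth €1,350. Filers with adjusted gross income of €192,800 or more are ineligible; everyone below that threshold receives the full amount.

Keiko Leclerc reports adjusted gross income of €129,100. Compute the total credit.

Disability Support Credit: 14% of the €36,700 excess over €92,400 is €5,138; credit = €7,350 − €5,138 = €2,212.
Tuition Credit: €129,100 is below the €192,800 cutoff, so the full €1,350 applies.
Total: €2,212 + €1,350 = €3,562.

€3,562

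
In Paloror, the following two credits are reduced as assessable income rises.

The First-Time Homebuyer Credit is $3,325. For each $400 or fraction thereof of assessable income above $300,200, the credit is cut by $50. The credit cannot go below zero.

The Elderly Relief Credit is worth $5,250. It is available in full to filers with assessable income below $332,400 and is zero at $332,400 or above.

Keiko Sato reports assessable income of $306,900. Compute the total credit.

First-Time Homebuyer Credit: income exceeds $300,200 by $6,700, which is 17 full-or-partial $400 increments; reduction = 17 × $50 = $850, leaving $2,475.
Elderly Relief Credit: $306,900 is below the $332,400 cutoff, so the full $5,250 applies.
Total: $2,475 + $5,250 = $7,725.

$7,725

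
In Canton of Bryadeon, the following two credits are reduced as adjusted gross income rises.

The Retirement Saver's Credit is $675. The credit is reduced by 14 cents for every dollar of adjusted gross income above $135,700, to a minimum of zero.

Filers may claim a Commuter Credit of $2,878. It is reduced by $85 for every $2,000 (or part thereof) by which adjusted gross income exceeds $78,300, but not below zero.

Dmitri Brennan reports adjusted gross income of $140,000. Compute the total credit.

$316

Retirement Saver's Credit: 14% of the $4,300 excess over $135,700 is $602; credit = $675 − $602 = $73.
Commuter Credit: income exceeds $78,300 by $61,700, which is 31 full-or-partial $2,000 increments; reduction = 31 × $85 = $2,635, leaving $243.
Total: $73 + $243 = $316.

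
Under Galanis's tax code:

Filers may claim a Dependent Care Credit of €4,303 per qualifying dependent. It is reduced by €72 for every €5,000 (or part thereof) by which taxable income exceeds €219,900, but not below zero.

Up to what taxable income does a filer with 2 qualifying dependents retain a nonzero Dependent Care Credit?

€814,900

Full credit = 2 × €4,303 = €8,606.
After 119 increments the reduction is 119 × €72 = €8,568, leaving €38; one more increment wipes it out. Increment 119 ends at excess 119 × €5,000 = €595,000, so the highest qualifying income is €219,900 + €595,000 = €814,900.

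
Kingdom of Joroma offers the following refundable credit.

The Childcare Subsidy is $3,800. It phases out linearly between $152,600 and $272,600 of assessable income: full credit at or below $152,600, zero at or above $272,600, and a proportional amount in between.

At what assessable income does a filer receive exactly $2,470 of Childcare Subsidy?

$2,470 is 2,470/3,800 of the full $3,800, so 1,330/3,800 of the $120,000 range has been used: income = $152,600 + $120,000 × 1,330/3,800 = $194,600.

$194,600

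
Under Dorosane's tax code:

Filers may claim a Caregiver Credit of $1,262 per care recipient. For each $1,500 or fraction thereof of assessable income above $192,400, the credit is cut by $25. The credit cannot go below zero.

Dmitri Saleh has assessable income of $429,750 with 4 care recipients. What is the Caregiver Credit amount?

$1,073

Caregiver Credit: base = 4 × $1,262 = $5,048. income exceeds $192,400 by $237,350, which is 159 full-or-partial $1,500 increments; reduction = 159 × $25 = $3,975, leaving $1,073.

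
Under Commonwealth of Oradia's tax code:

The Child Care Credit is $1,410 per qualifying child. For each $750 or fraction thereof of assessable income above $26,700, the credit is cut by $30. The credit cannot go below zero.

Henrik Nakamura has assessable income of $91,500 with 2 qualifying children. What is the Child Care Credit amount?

$210

Child Care Credit: base = 2 × $1,410 = $2,820. income exceeds $26,700 by $64,800, which is 87 full-or-partial $750 increments; reduction = 87 × $30 = $2,610, leaving $210.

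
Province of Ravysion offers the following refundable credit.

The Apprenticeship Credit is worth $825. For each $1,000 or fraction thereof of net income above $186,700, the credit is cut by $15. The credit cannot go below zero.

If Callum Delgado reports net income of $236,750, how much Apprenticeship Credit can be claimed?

Apprenticeship Credit: income exceeds $186,700 by $50,050, which is 51 full-or-partial $1,000 increments; reduction = 51 × $15 = $765, leaving $60.

$60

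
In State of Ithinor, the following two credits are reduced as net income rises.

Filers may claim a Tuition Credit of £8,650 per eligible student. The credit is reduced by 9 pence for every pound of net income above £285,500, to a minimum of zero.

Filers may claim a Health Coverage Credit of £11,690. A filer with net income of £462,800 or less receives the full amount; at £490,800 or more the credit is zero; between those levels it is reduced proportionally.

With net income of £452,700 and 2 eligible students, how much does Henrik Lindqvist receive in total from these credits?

£13,942

Tuition Credit: base = 2 × £8,650 = £17,300. 9% of the £167,200 excess over £285,500 is £15,048; credit = £17,300 − £15,048 = £2,252.
Health Coverage Credit: £452,700 is at or below the £462,800 threshold, so the full £11,690 applies.
Total: £2,252 + £11,690 = £13,942.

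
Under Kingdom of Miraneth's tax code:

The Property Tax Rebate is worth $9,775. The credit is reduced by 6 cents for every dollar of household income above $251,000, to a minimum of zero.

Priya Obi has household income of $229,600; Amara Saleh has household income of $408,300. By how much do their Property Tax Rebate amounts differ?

$9,438

Priya ($229,600): Property Tax Rebate: $229,600 is at or below the $251,000 threshold, so the full $9,775 applies.
Amara ($408,300): Property Tax Rebate: 6% of the $157,300 excess over $251,000 is $9,438; credit = $9,775 − $9,438 = $337.
Difference: |$9,775 − $337| = $9,438.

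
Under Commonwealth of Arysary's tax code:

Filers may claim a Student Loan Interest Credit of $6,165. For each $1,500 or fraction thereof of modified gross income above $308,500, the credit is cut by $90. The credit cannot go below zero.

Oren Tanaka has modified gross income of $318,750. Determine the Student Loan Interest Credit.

Student Loan Interest Credit: income exceeds $308,500 by $10,250, which is 7 full-or-partial $1,500 increments; reduction = 7 × $90 = $630, leaving $5,535.

$5,535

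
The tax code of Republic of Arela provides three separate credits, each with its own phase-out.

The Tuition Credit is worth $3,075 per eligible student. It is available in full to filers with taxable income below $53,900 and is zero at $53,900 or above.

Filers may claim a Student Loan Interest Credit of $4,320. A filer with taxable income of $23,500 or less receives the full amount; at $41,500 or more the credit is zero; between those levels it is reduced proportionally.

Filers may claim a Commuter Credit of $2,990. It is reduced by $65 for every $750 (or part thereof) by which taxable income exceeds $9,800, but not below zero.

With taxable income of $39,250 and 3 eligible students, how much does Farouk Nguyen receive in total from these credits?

Tuition Credit: base = 3 × $3,075 = $9,225. $39,250 is below the $53,900 cutoff, so the full $9,225 applies.
Student Loan Interest Credit: $39,250 is $15,750 into a $18,000 phase-out range, leaving 2,250/18,000 of the credit: $4,320 × 2,250/18,000 = $540.
Commuter Credit: income exceeds $9,800 by $29,450, which is 40 full-or-partial $750 increments; reduction = 40 × $65 = $2,600, leaving $390.
Total: $9,225 + $540 + $390 = $10,155.

$10,155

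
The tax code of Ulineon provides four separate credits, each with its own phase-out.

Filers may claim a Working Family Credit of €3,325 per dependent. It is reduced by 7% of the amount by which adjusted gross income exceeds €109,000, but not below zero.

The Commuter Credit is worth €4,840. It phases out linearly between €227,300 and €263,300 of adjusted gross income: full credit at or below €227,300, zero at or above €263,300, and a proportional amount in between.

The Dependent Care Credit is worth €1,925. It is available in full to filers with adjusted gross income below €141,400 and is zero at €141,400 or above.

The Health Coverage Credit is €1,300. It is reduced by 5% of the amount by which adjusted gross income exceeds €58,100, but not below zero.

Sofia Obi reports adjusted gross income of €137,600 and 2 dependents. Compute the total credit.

€11,413

Working Family Credit: base = 2 × €3,325 = €6,650. 7% of the €28,600 excess over €109,000 is €2,002; credit = €6,650 − €2,002 = €4,648.
Commuter Credit: €137,600 is at or below the €227,300 threshold, so the full €4,840 applies.
Dependent Care Credit: €137,600 is below the €141,400 cutoff, so the full €1,925 applies.
Health Coverage Credit: 5% of the €79,500 excess over €58,100 is €3,975 ≥ base, so the credit is €0.
Total: €4,648 + €4,840 + €1,925 + €0 = €11,413.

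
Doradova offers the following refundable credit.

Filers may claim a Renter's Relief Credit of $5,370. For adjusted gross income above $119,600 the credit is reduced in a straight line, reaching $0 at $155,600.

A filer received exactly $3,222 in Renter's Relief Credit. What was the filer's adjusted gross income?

$134,000

$3,222 is 3,222/5,370 of the full $5,370, so 2,148/5,370 of the $36,000 range has been used: income = $119,600 + $36,000 × 2,148/5,370 = $134,000.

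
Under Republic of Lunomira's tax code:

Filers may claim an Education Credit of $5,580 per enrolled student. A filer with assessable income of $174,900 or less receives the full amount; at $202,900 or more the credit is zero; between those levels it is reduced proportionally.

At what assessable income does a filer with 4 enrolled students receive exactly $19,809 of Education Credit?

Full credit = 4 × $5,580 = $22,320.
$19,809 is 19,809/22,320 of the full $22,320, so 2,511/22,320 of the $28,000 range has been used: income = $174,900 + $28,000 × 2,511/22,320 = $178,050.

$178,050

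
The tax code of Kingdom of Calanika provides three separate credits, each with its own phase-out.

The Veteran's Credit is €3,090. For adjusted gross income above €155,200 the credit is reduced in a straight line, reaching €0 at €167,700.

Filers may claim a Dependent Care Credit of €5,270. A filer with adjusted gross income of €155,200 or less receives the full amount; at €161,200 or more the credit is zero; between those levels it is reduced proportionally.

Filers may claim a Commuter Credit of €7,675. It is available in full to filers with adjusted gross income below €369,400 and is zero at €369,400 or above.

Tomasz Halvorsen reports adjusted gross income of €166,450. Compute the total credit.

€7,984

Veteran's Credit: €166,450 is €11,250 into a €12,500 phase-out range, leaving 1,250/12,500 of the credit: €3,090 × 1,250/12,500 = €309.
Dependent Care Credit: €166,450 is at or above €161,200, so the credit is €0.
Commuter Credit: €166,450 is below the €369,400 cutoff, so the full €7,675 applies.
Total: €309 + €0 + €7,675 = €7,984.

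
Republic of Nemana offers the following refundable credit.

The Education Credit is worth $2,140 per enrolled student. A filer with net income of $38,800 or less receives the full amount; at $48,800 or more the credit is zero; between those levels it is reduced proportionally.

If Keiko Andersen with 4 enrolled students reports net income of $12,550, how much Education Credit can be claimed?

Education Credit: base = 4 × $2,140 = $8,560. $12,550 is at or below the $38,800 threshold, so the full $8,560 applies.

$8,560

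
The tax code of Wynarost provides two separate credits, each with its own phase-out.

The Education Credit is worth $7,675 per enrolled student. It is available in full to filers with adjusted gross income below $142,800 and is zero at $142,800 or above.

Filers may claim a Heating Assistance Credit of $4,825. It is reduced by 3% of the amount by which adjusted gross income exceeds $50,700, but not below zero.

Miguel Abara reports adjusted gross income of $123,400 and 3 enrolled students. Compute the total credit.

$25,669

Education Credit: base = 3 × $7,675 = $23,025. $123,400 is below the $142,800 cutoff, so the full $23,025 applies.
Heating Assistance Credit: 3% of the $72,700 excess over $50,700 is $2,181; credit = $4,825 − $2,181 = $2,644.
Total: $23,025 + $2,644 = $25,669.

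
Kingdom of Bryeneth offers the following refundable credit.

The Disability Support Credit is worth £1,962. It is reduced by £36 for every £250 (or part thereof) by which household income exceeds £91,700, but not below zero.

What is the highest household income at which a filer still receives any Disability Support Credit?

£105,200

After 54 increments the reduction is 54 × £36 = £1,944, leaving £18; one more increment wipes it out. Increment 54 ends at excess 54 × £250 = £13,500, so the highest qualifying income is £91,700 + £13,500 = £105,200.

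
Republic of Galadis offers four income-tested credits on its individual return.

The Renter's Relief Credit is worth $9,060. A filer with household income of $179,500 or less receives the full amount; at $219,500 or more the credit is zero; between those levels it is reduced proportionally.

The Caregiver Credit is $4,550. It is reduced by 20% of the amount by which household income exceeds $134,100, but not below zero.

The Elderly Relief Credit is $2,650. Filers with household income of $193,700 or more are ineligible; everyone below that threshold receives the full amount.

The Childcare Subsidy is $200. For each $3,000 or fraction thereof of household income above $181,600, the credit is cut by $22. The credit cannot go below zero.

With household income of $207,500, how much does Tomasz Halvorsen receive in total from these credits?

Renter's Relief Credit: $207,500 is $28,000 into a $40,000 phase-out range, leaving 12,000/40,000 of the credit: $9,060 × 12,000/40,000 = $2,718.
Caregiver Credit: 20% of the $73,400 excess over $134,100 is $14,680 ≥ base, so the credit is $0.
Elderly Relief Credit: $207,500 meets or exceeds the $193,700 cutoff, so the credit is $0.
Childcare Subsidy: income exceeds $181,600 by $25,900, which is 9 full-or-partial $3,000 increments; reduction = 9 × $22 = $198, leaving $2.
Total: $2,718 + $0 + $0 + $2 = $2,720.

$2,720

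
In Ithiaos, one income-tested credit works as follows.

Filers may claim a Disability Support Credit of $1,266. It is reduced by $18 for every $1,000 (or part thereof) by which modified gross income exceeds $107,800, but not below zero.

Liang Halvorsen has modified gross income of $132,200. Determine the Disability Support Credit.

$816

Disability Support Credit: income exceeds $107,800 by $24,400, which is 25 full-or-partial $1,000 increments; reduction = 25 × $18 = $450, leaving $816.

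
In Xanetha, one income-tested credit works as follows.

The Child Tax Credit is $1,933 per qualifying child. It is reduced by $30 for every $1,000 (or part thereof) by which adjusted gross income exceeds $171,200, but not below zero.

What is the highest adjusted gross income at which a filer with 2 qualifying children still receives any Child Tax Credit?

$299,200

Full credit = 2 × $1,933 = $3,866.
After 128 increments the reduction is 128 × $30 = $3,840, leaving $26; one more increment wipes it out. Increment 128 ends at excess 128 × $1,000 = $128,000, so the highest qualifying income is $171,200 + $128,000 = $299,200.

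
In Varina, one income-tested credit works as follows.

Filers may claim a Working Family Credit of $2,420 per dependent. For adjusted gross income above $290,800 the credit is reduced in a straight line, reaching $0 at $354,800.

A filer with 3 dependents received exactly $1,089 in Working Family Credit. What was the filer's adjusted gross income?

Full credit = 3 × $2,420 = $7,260.
$1,089 is 1,089/7,260 of the full $7,260, so 6,171/7,260 of the $64,000 range has been used: income = $290,800 + $64,000 × 6,171/7,260 = $345,200.

$345,200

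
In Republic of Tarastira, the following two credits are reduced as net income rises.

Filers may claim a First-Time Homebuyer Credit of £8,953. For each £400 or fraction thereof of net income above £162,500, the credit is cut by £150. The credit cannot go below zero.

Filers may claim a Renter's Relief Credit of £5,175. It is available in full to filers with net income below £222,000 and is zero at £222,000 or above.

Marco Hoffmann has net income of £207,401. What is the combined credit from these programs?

First-Time Homebuyer Credit: income exceeds £162,500 by £44,901 → 113 increments × £150 = £16,950 ≥ base, so the credit is £0.
Renter's Relief Credit: £207,401 is below the £222,000 cutoff, so the full £5,175 applies.
Total: £0 + £5,175 = £5,175.

£5,175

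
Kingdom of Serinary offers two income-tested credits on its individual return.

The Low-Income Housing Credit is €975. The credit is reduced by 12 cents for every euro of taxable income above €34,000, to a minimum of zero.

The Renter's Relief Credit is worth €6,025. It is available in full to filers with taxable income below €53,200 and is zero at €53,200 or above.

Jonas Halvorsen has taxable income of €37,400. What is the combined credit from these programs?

€6,592

Low-Income Housing Credit: 12% of the €3,400 excess over €34,000 is €408; credit = €975 − €408 = €567.
Renter's Relief Credit: €37,400 is below the €53,200 cutoff, so the full €6,025 applies.
Total: €567 + €6,025 = €6,592.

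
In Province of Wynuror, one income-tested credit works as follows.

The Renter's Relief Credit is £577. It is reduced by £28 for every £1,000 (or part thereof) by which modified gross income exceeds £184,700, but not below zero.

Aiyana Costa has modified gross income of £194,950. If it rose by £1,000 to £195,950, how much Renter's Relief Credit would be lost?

£28

At £194,950 — income exceeds £184,700 by £10,250, which is 11 full-or-partial £1,000 increments; reduction = 11 × £28 = £308, leaving £269.
At £195,950 — income exceeds £184,700 by £11,250, which is 12 full-or-partial £1,000 increments; reduction = 12 × £28 = £336, leaving £241.
Lost: £269 − £241 = £28.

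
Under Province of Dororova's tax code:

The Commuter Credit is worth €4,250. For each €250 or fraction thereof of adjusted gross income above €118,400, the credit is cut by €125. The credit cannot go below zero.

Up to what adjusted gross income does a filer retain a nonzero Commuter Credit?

€126,650

After 33 increments the reduction is 33 × €125 = €4,125, leaving €125; one more increment wipes it out. Increment 33 ends at excess 33 × €250 = €8,250, so the highest qualifying income is €118,400 + €8,250 = €126,650.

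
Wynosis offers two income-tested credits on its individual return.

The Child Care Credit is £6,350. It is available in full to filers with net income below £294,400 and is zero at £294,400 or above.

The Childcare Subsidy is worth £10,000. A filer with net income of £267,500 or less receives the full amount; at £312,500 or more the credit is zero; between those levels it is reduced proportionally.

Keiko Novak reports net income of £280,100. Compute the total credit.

Child Care Credit: £280,100 is below the £294,400 cutoff, so the full £6,350 applies.
Childcare Subsidy: £280,100 is £12,600 into a £45,000 phase-out range, leaving 32,400/45,000 of the credit: £10,000 × 32,400/45,000 = £7,200.
Total: £6,350 + £7,200 = £13,550.

£13,550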